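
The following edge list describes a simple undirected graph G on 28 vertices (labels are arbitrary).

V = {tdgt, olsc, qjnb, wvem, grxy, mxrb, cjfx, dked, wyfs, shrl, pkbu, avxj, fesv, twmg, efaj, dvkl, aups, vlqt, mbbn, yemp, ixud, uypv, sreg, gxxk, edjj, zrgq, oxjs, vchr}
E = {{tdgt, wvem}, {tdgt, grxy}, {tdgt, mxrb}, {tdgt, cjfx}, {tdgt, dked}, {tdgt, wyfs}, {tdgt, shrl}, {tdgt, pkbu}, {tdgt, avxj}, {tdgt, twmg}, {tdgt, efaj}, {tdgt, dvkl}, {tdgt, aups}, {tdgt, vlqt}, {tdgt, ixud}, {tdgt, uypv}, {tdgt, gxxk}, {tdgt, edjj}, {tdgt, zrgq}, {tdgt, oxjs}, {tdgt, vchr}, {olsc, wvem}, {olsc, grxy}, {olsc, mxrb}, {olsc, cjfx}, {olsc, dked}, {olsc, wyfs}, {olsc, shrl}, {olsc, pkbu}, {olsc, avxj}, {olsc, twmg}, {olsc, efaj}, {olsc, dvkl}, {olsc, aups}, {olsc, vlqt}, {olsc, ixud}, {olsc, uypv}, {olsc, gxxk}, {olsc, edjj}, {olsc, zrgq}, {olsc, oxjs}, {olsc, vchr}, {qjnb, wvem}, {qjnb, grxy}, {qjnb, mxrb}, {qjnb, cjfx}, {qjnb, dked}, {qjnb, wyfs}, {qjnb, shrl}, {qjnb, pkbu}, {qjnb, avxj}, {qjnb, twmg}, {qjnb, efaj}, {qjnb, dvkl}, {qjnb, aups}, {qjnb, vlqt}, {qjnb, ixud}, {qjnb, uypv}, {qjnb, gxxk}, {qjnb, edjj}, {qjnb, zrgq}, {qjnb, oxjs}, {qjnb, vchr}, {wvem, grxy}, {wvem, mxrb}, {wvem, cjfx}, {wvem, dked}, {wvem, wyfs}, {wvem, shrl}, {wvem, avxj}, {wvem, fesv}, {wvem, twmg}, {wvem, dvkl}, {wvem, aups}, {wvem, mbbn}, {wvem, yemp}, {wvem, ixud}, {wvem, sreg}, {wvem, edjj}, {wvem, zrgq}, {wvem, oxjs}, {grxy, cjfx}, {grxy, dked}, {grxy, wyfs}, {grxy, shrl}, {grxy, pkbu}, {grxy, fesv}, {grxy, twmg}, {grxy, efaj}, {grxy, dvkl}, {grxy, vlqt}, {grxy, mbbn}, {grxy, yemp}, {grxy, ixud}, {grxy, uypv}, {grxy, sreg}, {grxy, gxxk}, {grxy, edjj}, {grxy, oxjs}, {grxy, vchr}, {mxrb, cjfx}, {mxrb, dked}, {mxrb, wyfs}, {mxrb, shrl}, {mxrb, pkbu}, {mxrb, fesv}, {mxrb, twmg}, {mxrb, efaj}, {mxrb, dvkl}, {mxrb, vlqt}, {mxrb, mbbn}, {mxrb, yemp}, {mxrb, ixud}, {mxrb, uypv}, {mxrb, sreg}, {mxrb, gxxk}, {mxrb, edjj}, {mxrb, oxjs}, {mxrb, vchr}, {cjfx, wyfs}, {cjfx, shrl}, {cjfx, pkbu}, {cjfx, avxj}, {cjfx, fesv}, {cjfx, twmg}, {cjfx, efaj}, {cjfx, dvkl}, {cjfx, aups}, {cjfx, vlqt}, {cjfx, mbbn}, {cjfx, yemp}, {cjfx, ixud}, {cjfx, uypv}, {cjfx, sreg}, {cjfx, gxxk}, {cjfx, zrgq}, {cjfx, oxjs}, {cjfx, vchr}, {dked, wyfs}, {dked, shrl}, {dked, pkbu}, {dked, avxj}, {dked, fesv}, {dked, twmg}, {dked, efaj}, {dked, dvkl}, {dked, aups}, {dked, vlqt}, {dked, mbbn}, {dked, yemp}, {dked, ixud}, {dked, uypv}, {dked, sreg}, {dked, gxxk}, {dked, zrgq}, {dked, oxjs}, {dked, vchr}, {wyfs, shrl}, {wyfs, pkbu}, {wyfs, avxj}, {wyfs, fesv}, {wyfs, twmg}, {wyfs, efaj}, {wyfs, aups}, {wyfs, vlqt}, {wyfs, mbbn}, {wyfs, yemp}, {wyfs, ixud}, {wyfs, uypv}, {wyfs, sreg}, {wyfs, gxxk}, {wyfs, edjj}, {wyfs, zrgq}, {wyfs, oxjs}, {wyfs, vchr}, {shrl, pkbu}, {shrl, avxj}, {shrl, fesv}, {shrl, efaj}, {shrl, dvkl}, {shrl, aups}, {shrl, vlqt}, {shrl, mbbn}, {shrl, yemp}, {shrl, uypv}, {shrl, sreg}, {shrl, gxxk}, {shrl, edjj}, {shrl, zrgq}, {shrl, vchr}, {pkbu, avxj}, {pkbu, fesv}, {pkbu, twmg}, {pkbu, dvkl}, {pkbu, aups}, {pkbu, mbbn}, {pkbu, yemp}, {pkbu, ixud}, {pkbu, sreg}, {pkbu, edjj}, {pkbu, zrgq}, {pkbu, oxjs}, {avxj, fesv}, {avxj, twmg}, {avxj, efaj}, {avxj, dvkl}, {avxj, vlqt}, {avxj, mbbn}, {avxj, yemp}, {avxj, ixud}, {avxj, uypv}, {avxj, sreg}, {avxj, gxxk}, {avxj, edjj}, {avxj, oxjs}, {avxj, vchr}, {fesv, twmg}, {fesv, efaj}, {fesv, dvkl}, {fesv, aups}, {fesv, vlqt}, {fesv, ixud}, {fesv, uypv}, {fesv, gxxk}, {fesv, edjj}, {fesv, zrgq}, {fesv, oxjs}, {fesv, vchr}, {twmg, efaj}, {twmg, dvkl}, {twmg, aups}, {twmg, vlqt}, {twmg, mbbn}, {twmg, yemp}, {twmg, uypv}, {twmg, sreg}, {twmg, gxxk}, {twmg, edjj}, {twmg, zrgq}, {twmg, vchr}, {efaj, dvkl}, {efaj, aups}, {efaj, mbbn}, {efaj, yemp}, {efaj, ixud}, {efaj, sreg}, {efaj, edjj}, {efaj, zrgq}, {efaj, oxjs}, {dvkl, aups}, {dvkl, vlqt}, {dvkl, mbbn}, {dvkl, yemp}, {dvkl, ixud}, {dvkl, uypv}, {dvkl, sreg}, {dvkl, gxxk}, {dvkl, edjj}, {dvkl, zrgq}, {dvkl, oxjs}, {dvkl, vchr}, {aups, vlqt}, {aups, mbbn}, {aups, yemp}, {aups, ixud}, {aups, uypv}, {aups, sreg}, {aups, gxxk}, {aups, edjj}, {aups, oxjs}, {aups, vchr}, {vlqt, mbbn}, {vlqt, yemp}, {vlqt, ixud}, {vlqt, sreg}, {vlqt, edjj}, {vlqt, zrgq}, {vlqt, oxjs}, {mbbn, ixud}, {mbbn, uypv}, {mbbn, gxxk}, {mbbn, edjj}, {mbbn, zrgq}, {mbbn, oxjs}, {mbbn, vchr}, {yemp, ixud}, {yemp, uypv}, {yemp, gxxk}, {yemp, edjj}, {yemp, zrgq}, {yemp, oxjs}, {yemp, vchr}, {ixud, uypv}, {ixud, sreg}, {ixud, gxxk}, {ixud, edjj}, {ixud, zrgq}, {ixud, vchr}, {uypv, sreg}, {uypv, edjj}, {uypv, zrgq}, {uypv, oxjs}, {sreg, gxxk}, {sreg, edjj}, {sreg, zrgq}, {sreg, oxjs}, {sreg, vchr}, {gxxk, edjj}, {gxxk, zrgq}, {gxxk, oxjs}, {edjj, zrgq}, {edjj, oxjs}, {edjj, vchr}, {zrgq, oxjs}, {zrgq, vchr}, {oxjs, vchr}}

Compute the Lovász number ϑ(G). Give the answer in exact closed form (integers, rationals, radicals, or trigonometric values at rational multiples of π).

Vertex wvem has 21 neighbors: tdgt, olsc, qjnb, grxy, mxrb, cjfx, dked, wyfs, shrl, avxj, fesv, twmg, dvkl, aups, mbbn, yemp, ixud, sreg, edjj, zrgq, oxjs.
Vertex twmg has 24 neighbors: tdgt, olsc, qjnb, wvem, grxy, mxrb, cjfx, dked, wyfs, pkbu, avxj, fesv, efaj, dvkl, aups, vlqt, mbbn, yemp, uypv, sreg, gxxk, edjj, zrgq, vchr.
N(vchr) = {tdgt, olsc, qjnb, grxy, mxrb, cjfx, dked, wyfs, shrl, avxj, fesv, twmg, dvkl, aups, mbbn, yemp, ixud, sreg, edjj, zrgq, oxjs}, |N(vchr)| = 21.
N(mxrb) = {tdgt, olsc, qjnb, wvem, cjfx, dked, wyfs, shrl, pkbu, fesv, twmg, efaj, dvkl, vlqt, mbbn, yemp, ixud, uypv, sreg, gxxk, edjj, oxjs, vchr}, |N(mxrb)| = 23.
G = K_{7,7,5,4,3,2}: α = 7 = χ(Ḡ), so ϑ = 7.
ϑ(G) ≈ 7.000000.
Lovász sandwich 7 ≤ 7 ≤ 7: collapsed.

7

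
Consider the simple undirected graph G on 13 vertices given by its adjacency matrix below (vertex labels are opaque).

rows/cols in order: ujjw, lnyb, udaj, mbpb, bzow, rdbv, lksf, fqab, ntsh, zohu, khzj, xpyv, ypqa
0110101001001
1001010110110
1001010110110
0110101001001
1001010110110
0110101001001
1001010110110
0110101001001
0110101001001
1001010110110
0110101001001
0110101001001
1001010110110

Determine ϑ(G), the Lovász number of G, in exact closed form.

N(ypqa) = {ujjw, mbpb, rdbv, fqab, ntsh, khzj, xpyv}, |N(ypqa)| = 7.
Vertex udaj has 7 neighbors: ujjw, mbpb, rdbv, fqab, ntsh, khzj, xpyv.
deg(bzow) = 7; N(bzow) = {ujjw, mbpb, rdbv, fqab, ntsh, khzj, xpyv}.
N(mbpb) = {lnyb, udaj, bzow, lksf, zohu, ypqa}, |N(mbpb)| = 6.
G = K_{7,6}: α = 7 = χ(Ḡ), so ϑ = 7.
≈ 7.00000000 (to 8 d.p.).
Lovász sandwich 7 ≤ 7 ≤ 7: collapsed.

7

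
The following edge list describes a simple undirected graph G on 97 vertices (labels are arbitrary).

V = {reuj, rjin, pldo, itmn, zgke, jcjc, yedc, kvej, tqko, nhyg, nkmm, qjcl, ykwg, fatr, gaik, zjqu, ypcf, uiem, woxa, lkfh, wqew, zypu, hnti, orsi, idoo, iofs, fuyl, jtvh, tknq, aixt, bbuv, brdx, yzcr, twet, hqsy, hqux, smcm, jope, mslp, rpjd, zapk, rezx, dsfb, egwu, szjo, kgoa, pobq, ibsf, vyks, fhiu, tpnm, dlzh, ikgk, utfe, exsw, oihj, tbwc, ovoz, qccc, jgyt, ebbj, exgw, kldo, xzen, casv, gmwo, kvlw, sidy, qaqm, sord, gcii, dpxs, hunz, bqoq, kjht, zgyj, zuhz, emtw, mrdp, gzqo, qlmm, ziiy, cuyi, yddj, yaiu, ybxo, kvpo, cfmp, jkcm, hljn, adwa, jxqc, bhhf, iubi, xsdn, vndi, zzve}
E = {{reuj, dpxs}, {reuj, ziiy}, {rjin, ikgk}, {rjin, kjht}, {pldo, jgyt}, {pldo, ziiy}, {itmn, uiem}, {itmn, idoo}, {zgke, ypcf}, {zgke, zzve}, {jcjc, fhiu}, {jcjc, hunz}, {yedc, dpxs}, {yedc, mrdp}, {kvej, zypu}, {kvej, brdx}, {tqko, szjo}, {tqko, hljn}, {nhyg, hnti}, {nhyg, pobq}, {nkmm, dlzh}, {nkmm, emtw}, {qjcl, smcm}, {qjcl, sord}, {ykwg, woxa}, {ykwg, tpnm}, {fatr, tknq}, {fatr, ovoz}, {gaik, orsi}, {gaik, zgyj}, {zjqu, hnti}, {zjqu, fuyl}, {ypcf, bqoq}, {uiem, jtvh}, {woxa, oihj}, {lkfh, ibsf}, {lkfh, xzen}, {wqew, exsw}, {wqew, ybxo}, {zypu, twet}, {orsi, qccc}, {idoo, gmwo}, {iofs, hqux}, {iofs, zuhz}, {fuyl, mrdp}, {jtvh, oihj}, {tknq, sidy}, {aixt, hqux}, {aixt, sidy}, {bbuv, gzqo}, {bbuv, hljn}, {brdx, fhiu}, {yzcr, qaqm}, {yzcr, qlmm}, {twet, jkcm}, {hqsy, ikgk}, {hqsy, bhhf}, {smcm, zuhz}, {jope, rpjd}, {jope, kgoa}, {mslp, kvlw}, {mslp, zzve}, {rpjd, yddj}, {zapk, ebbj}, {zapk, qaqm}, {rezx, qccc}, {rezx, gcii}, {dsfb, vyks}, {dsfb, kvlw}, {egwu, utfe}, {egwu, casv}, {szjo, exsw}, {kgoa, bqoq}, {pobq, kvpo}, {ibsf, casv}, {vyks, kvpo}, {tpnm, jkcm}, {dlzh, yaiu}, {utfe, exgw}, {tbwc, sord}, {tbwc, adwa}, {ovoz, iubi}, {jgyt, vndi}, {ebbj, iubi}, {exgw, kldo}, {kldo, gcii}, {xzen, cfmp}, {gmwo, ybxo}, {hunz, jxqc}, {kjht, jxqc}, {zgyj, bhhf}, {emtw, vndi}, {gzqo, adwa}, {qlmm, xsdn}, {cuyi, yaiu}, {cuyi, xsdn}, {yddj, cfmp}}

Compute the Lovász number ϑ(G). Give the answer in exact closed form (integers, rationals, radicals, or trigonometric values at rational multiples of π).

97*cos(pi/97)/(cos(pi/97) + 1)

deg(dpxs) = 2; N(dpxs) = {reuj, yedc}.
deg(orsi) = 2; N(orsi) = {gaik, qccc}.
N(iofs) = {hqux, zuhz}, |N(iofs)| = 2.
Vertex jgyt has 2 neighbors: pldo, vndi.
G on 97 vertices is 2-regular; the odd cycle C_{97}.
A has 49 distinct eigenvalues ≈ [2.0, 1.995806, 1.98324, 1.962356, 1.933242, 1.896018, 1.850842, 1.797903, 1.737423, 1.669656, 1.594886, 1.513426, 1.425618, 1.33183, 1.232457, 1.127914, 1.01864, 0.905094, 0.787752, 0.667105, 0.54366, 0.417935, 0.290457, 0.161761, 0.032386, -0.097124, -0.226228, -0.354382, -0.48105, -0.6057, -0.72781, -0.846867, -0.962372, -1.07384, -1.180805, -1.282816, -1.379448, -1.470293, -1.554971, -1.633127, -1.704434, -1.768591, -1.82533, -1.874413, -1.915635, -1.948821, -1.973833, -1.990567, -1.998951].
Lovász: ϑ = −97(-2*cos(pi/97))/(2+-(-1)*2*cos(pi/97)) = 97*cos(pi/97)/(cos(pi/97) + 1).
ϑ(G) ≈ 48.48727921.
48 ≤ 97*cos(pi/97)/(cos(pi/97) + 1) ≤ 49: both strict.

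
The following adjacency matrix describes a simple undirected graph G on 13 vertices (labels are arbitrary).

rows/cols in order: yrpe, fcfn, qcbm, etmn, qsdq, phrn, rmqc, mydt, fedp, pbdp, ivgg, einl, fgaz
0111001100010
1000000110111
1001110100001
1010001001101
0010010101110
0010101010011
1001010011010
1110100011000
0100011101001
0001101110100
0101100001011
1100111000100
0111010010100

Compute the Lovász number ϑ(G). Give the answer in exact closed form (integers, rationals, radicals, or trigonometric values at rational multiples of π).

Vertex pbdp has 6 neighbors: etmn, qsdq, rmqc, mydt, fedp, ivgg.
Vertex mydt has 6 neighbors: yrpe, fcfn, qcbm, qsdq, fedp, pbdp.
N(einl) = {yrpe, fcfn, qsdq, phrn, rmqc, ivgg}, |N(einl)| = 6.
deg(ivgg) = 6; N(ivgg) = {fcfn, etmn, qsdq, pbdp, einl, fgaz}.
deg(v) = 6 for all v (|V|=13); SR(13,6,2,3) — a Paley graph.
spec(A) ≈ [6.0, 1.302776, -2.302776] (distinct, 6 d.p.).
ϑ = −N·λ_min/(λ_max−λ_min) = −13·(-sqrt(13)/2 - 1/2)/(6−(-sqrt(13)/2 - 1/2)) = sqrt(13).
= 3.6056… (decimal).

sqrt(13)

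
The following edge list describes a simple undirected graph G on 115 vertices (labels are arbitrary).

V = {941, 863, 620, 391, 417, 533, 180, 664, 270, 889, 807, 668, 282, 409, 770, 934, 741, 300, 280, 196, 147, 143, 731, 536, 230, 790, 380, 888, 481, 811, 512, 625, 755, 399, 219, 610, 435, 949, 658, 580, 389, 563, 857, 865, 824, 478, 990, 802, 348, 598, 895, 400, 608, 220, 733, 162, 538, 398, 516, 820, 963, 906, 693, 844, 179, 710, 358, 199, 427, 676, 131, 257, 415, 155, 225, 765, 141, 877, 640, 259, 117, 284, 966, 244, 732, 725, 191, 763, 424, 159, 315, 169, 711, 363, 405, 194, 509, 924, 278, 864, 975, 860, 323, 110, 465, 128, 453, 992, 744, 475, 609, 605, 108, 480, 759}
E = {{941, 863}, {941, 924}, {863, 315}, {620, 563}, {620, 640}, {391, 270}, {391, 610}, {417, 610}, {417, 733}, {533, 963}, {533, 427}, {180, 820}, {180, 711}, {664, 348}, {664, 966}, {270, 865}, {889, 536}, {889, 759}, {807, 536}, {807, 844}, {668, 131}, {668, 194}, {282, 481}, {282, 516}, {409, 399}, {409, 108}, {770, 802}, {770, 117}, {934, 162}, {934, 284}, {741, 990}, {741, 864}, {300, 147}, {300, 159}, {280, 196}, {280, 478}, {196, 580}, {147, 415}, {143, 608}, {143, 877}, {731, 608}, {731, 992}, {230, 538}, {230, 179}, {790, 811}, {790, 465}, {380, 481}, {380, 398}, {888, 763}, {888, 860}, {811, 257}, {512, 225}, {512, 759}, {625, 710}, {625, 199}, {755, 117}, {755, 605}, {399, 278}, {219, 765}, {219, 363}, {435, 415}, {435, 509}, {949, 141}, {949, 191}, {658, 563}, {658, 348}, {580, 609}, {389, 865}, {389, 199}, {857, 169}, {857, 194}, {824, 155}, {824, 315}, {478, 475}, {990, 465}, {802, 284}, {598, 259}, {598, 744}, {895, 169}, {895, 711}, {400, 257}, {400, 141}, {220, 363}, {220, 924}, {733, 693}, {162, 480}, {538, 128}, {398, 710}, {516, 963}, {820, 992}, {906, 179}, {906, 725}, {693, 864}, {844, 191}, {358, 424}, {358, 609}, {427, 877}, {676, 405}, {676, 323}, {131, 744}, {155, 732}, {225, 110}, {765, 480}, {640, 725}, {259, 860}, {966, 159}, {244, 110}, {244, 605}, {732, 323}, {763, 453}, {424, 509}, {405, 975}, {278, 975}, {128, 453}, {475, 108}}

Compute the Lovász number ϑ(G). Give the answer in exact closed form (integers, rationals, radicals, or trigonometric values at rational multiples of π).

115*cos(pi/115)/(cos(pi/115) + 1)

N(533) = {963, 427}, |N(533)| = 2.
Vertex 409 has 2 neighbors: 399, 108.
N(802) = {770, 284}, |N(802)| = 2.
deg(278) = 2; N(278) = {399, 975}.
Regular of degree 2 on 115 vertices: the odd cycle C_{115}.
Distinct eigenvalues (to 3 d.p.): [2.0, 1.997, 1.988, 1.973, 1.952, 1.926, 1.893, 1.856, 1.812, 1.763, 1.709, 1.65, 1.585, 1.516, 1.443, 1.365, 1.283, 1.198, 1.108, 1.016, 0.92, 0.822, 0.721, 0.618, 0.513, 0.407, 0.299, 0.191, 0.082, -0.027, -0.136, -0.245, -0.353, -0.46, -0.566, -0.67, -0.772, -0.871, -0.968, -1.062, -1.153, -1.241, -1.325, -1.405, -1.48, -1.551, -1.618, -1.68, -1.737, -1.788, -1.834, -1.875, -1.91, -1.94, -1.964, -1.981, -1.993, -1.999].
Lovász (edge-transitive): ϑ = −115·(-2*cos(pi/115))/((2)−(-2*cos(pi/115))) = 115*cos(pi/115)/(cos(pi/115) + 1).
≈ 57.48927083 (to 8 d.p.).
Lovász sandwich 57 ≤ 115*cos(pi/115)/(cos(pi/115) + 1) ≤ 58: both strict.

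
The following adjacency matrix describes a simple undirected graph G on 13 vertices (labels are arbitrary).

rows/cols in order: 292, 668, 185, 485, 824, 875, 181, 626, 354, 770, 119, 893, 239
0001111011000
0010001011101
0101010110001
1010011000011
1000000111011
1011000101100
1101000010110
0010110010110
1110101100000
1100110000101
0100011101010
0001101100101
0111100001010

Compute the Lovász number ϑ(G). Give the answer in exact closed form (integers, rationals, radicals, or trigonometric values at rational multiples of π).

sqrt(13)

Vertex 354 has 6 neighbors: 292, 668, 185, 824, 181, 626.
deg(292) = 6; N(292) = {485, 824, 875, 181, 354, 770}.
deg(181) = 6; N(181) = {292, 668, 485, 354, 119, 893}.
N(770) = {292, 668, 824, 875, 119, 239}, |N(770)| = 6.
13-vertex 6-regular graph: Paley(13): SR with (k,λ,μ)=(6,2,3).
Distinct eigenvalues (to 3 d.p.): [6.0, 1.303, -2.303].
With N=13: ϑ(G) = 13·(-(-sqrt(13)/2 - 1/2))/(6−(-sqrt(13)/2 - 1/2)) = sqrt(13).
≈ 3.605551275 (to 9 d.p.).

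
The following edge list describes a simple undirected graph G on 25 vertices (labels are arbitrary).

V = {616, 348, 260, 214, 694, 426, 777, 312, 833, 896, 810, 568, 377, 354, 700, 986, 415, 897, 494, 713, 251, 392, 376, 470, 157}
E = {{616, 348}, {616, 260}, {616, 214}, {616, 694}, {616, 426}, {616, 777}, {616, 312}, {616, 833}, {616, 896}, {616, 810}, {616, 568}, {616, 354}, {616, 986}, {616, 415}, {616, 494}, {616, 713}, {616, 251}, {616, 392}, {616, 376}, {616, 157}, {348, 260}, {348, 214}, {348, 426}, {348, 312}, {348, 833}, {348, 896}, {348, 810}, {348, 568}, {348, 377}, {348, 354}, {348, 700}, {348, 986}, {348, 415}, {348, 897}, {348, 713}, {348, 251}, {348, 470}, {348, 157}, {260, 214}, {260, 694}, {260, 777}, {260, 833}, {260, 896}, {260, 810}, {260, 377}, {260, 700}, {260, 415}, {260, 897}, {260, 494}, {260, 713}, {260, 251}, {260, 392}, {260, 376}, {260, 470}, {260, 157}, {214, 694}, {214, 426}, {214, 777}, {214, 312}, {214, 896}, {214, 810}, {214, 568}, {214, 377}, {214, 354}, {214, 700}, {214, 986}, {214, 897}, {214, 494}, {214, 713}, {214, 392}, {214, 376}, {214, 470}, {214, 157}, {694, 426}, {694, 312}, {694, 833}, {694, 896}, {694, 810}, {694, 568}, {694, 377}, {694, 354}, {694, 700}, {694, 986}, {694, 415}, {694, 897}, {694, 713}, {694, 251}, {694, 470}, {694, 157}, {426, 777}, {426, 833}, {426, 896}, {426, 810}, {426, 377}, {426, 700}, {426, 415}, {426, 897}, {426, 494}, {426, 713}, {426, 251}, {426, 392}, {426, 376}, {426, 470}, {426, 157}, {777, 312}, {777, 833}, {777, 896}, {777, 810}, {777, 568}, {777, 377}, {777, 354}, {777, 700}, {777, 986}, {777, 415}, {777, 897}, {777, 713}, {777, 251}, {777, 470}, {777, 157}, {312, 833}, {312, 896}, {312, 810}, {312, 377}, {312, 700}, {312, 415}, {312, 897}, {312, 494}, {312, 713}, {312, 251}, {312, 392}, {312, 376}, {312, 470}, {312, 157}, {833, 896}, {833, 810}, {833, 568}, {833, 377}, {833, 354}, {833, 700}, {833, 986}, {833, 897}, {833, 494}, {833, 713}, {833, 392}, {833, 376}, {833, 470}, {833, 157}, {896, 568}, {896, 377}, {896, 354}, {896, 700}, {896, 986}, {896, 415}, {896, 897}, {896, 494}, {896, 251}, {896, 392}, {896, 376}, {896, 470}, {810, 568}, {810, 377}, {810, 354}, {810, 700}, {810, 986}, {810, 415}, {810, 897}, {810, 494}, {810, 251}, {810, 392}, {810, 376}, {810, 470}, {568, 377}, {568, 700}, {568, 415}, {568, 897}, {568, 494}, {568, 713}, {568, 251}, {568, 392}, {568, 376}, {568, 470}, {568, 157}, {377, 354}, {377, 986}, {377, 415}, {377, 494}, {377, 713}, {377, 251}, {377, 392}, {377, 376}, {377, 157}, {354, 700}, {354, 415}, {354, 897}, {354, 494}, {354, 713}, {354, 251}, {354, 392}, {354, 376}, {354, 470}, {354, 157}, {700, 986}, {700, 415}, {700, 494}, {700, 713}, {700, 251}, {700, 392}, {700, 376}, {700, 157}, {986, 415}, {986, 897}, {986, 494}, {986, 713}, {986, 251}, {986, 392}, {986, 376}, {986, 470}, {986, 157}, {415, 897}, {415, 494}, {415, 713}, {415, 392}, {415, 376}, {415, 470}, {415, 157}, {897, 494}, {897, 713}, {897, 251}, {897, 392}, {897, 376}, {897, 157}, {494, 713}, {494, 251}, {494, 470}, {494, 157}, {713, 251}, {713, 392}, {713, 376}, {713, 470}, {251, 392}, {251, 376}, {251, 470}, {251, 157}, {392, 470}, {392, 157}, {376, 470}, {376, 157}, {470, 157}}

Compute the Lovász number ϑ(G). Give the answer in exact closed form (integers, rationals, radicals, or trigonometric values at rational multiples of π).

Vertex 376 has 19 neighbors: 616, 260, 214, 426, 312, 833, 896, 810, 568, 377, 354, 700, 986, 415, 897, 713, 251, 470, 157.
Vertex 700 has 20 neighbors: 348, 260, 214, 694, 426, 777, 312, 833, 896, 810, 568, 354, 986, 415, 494, 713, 251, 392, 376, 157.
Vertex 777 has 19 neighbors: 616, 260, 214, 426, 312, 833, 896, 810, 568, 377, 354, 700, 986, 415, 897, 713, 251, 470, 157.
Vertex 896 has 21 neighbors: 616, 348, 260, 214, 694, 426, 777, 312, 833, 568, 377, 354, 700, 986, 415, 897, 494, 251, 392, 376, 470.
Complete 5-partite, parts [6, 6, 5, 4, 4]: perfect, ϑ = α = 6.
= 6.0000000… (decimal).
Sandwich: α(G)=6 ≤ ϑ(G)=6 ≤ χ(Ḡ)=6 (collapsed).

6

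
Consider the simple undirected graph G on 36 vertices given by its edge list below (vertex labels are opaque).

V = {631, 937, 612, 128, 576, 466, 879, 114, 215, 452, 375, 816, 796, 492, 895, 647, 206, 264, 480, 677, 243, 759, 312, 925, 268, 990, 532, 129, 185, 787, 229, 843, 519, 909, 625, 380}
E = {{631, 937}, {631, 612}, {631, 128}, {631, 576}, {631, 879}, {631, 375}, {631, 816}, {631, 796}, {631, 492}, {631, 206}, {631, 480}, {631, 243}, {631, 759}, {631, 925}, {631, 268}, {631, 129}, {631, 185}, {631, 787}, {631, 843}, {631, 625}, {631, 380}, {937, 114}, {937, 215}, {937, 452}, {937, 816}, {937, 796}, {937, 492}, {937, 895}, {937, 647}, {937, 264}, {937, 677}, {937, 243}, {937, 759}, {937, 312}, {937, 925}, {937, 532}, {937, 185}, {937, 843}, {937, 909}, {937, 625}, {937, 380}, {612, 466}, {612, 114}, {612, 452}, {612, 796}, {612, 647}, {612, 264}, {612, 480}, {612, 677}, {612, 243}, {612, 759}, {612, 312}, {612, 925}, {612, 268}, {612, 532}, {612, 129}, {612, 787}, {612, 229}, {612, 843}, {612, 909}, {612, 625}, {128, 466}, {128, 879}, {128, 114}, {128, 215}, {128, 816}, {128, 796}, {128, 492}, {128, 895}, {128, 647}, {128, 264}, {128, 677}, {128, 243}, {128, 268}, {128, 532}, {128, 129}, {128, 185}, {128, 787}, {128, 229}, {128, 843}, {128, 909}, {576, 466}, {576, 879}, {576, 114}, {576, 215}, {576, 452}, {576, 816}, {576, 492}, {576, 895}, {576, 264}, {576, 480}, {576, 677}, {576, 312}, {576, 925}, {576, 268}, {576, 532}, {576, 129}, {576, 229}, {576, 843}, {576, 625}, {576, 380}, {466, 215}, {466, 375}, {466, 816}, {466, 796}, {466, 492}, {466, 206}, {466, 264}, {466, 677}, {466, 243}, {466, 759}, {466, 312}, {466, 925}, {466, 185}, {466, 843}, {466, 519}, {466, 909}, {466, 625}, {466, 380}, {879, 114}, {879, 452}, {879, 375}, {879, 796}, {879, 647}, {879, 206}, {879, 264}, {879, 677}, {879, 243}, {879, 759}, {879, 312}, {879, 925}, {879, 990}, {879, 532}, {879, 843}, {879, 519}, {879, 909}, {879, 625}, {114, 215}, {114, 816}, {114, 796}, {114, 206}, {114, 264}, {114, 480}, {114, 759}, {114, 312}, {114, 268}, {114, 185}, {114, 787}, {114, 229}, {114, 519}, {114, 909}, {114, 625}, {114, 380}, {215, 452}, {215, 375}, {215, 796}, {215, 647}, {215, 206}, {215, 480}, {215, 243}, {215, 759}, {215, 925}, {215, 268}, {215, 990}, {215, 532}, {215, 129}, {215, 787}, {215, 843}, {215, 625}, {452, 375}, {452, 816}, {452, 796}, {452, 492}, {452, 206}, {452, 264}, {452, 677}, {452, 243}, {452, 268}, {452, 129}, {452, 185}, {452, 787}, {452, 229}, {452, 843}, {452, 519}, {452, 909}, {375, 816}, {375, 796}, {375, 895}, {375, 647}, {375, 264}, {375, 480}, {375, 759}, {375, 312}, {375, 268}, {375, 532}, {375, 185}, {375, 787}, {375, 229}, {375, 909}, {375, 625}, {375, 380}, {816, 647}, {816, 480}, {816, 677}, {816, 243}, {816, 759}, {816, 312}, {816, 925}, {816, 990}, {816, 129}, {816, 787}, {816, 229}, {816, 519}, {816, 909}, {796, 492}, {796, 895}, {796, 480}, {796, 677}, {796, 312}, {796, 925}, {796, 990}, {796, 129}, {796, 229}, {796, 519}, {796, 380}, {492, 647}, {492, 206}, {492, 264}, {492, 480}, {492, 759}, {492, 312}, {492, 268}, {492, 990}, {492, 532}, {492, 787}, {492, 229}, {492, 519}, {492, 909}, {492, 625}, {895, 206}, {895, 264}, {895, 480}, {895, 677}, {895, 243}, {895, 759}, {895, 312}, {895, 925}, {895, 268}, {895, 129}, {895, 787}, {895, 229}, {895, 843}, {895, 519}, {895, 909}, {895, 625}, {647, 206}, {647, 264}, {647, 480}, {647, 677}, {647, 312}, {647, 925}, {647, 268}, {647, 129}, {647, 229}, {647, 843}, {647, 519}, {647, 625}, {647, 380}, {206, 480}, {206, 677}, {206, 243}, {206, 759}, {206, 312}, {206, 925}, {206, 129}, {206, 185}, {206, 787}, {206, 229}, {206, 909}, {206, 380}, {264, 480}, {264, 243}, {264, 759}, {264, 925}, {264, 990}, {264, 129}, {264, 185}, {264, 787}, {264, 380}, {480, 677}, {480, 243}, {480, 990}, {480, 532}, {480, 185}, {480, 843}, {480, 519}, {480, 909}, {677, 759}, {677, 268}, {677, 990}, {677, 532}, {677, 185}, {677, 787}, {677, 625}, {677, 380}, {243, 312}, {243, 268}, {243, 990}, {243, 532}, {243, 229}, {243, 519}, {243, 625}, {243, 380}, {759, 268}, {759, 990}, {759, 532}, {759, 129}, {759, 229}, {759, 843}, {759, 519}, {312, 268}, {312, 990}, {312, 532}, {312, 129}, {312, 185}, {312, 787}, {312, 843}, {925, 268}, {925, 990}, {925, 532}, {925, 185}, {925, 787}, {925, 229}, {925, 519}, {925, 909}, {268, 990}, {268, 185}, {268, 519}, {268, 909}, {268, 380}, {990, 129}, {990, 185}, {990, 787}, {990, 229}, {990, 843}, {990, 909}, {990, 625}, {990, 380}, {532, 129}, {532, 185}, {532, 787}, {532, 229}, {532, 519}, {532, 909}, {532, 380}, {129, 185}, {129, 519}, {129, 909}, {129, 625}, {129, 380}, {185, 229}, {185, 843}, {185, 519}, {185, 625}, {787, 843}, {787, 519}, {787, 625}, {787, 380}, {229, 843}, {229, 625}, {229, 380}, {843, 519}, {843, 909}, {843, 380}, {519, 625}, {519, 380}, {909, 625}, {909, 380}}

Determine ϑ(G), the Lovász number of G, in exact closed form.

N(492) = {631, 937, 128, 576, 466, 452, 796, 647, 206, 264, 480, 759, 312, 268, 990, 532, 787, 229, 519, 909, 625}, |N(492)| = 21.
Vertex 114 has 21 neighbors: 937, 612, 128, 576, 879, 215, 816, 796, 206, 264, 480, 759, 312, 268, 185, 787, 229, 519, 909, 625, 380.
Vertex 480 has 21 neighbors: 631, 612, 576, 114, 215, 375, 816, 796, 492, 895, 647, 206, 264, 677, 243, 990, 532, 185, 843, 519, 909.
Vertex 264 has 21 neighbors: 937, 612, 128, 576, 466, 879, 114, 452, 375, 492, 895, 647, 480, 243, 759, 925, 990, 129, 185, 787, 380.
Regular of degree 21 on 36 vertices: this is K(9,2), the Kneser graph.
A has 3 distinct eigenvalues ≈ [21.0, 1.0, -6.0].
ϑ = −N·λ_min/(λ_max−λ_min) = −36·(-6)/(21−(-6)) = 8.
Numerically 8.0000.

8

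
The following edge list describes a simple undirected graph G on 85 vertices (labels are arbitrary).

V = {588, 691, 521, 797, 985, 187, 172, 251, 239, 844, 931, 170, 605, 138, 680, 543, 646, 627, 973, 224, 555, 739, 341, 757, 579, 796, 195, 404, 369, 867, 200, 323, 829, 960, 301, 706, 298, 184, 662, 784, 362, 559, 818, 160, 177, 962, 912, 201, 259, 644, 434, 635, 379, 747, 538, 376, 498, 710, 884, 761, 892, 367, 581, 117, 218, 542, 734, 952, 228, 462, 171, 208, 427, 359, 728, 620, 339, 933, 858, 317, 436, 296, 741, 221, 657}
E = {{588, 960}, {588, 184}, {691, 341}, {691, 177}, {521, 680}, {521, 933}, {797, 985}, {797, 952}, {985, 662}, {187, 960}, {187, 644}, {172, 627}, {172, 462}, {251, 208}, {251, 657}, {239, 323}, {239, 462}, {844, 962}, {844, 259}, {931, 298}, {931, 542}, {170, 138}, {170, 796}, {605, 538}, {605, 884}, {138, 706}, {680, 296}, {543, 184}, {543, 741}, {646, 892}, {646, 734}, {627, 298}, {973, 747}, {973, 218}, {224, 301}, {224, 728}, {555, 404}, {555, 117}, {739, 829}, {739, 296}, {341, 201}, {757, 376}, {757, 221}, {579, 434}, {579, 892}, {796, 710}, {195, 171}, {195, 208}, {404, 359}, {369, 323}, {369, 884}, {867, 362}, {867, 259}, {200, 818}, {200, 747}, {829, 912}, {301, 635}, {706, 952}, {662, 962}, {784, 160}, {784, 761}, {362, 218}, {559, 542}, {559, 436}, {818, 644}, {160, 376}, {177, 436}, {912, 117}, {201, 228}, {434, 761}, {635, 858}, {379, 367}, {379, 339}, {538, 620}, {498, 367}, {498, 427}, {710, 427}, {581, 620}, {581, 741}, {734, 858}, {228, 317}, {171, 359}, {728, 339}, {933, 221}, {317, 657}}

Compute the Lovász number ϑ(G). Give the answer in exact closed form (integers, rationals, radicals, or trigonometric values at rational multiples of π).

deg(797) = 2; N(797) = {985, 952}.
Vertex 680 has 2 neighbors: 521, 296.
deg(296) = 2; N(296) = {680, 739}.
deg(259) = 2; N(259) = {844, 867}.
G on 85 vertices is 2-regular; the odd cycle C_{85}.
spec(A) ≈ [2.0, 1.995, 1.978, 1.951, 1.913, 1.865, 1.806, 1.738, 1.66, 1.573, 1.478, 1.374, 1.263, 1.145, 1.021, 0.891, 0.757, 0.618, 0.476, 0.331, 0.185, 0.037, -0.111, -0.258, -0.404, -0.547, -0.688, -0.825, -0.957, -1.084, -1.205, -1.32, -1.427, -1.527, -1.618, -1.7, -1.774, -1.837, -1.89, -1.933, -1.966, -1.988, -1.999] (distinct, 3 d.p.).
λ_max=2, λ_min=-2*cos(pi/85); ϑ = −85·λ_min/(λ_max−λ_min) = 85*cos(pi/85)/(cos(pi/85) + 1).
ϑ(G) ≈ 42.485482571.
Sandwich: α(G)=42 ≤ ϑ(G)=85*cos(pi/85)/(cos(pi/85) + 1) ≤ χ(Ḡ)=43 (both strict).

85*cos(pi/85)/(cos(pi/85) + 1)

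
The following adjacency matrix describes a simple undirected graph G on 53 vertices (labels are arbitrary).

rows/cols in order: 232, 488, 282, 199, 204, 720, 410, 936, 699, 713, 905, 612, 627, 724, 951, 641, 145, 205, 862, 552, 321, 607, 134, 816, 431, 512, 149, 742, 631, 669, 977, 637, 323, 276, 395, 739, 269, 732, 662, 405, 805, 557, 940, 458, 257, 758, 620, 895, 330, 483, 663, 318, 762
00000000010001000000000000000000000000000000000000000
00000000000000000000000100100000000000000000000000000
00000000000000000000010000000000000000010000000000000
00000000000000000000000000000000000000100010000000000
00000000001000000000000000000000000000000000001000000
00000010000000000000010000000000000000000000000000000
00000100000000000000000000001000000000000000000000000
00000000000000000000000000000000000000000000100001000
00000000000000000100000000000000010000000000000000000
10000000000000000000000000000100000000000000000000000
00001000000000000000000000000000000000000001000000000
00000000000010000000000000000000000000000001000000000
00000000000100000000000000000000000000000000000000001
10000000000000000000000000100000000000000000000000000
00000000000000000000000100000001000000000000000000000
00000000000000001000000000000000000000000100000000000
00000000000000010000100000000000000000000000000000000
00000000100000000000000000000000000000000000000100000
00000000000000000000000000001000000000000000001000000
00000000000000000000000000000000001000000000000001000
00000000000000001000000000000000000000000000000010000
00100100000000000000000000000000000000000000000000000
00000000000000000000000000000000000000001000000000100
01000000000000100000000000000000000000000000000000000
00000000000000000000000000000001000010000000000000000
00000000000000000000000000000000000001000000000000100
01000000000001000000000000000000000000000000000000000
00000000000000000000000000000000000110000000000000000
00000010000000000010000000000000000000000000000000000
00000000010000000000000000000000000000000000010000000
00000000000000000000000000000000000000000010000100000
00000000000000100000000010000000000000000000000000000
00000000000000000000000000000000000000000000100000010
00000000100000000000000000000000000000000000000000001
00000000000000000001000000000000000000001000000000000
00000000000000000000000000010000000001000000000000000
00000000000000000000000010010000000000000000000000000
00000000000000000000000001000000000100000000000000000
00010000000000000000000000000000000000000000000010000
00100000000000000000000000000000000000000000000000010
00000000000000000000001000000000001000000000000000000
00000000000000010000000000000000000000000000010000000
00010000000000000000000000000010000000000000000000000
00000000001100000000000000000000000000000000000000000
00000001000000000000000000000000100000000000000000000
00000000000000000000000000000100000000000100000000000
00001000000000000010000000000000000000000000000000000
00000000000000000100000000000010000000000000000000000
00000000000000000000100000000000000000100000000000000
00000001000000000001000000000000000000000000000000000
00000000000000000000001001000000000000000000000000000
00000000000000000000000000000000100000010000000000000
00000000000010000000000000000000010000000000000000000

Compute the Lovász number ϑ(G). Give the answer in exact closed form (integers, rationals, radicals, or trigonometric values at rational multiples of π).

deg(134) = 2; N(134) = {805, 663}.
N(699) = {205, 276}, |N(699)| = 2.
Vertex 607 has 2 neighbors: 282, 720.
deg(410) = 2; N(410) = {720, 631}.
2-regular, N=53; this is C_{53}, the 53-cycle.
The 27 distinct eigenvalues: [2.0, 1.986, 1.944, 1.8748, 1.7793, 1.6588, 1.515, 1.35, 1.166, 0.9656, 0.7517, 0.5272, 0.2953, 0.0593, -0.1776, -0.412, -0.6405, -0.8601, -1.0676, -1.2602, -1.435, -1.5897, -1.7221, -1.8303, -1.9128, -1.9685, -1.9965].
Lovász (edge-transitive): ϑ = −53·(-2*cos(pi/53))/((2)−(-2*cos(pi/53))) = 53*cos(pi/53)/(cos(pi/53) + 1).
Numerically 26.4767090.
α=26, χ(Ḡ)=27; ϑ=53*cos(pi/53)/(cos(pi/53) + 1) lies between (both strict).

53*cos(pi/53)/(cos(pi/53) + 1)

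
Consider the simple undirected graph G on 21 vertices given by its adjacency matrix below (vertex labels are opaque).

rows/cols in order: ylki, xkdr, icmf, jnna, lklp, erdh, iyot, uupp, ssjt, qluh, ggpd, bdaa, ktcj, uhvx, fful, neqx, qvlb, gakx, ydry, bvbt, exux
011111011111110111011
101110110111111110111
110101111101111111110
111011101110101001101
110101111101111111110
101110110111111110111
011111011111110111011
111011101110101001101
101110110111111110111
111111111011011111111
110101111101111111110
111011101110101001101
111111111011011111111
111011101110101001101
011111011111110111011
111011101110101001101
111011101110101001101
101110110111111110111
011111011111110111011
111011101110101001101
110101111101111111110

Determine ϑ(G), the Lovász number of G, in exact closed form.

7

N(fful) = {xkdr, icmf, jnna, lklp, erdh, uupp, ssjt, qluh, ggpd, bdaa, ktcj, uhvx, neqx, qvlb, gakx, bvbt, exux}, |N(fful)| = 17.
Vertex lklp has 17 neighbors: ylki, xkdr, jnna, erdh, iyot, uupp, ssjt, qluh, bdaa, ktcj, uhvx, fful, neqx, qvlb, gakx, ydry, bvbt.
N(gakx) = {ylki, icmf, jnna, lklp, iyot, uupp, qluh, ggpd, bdaa, ktcj, uhvx, fful, neqx, qvlb, ydry, bvbt, exux}, |N(gakx)| = 17.
N(bvbt) = {ylki, xkdr, icmf, lklp, erdh, iyot, ssjt, qluh, ggpd, ktcj, fful, gakx, ydry, exux}, |N(bvbt)| = 14.
K_{7,4,4,4,2} (perfect); ϑ(G) = α(G) = max{7,4,4,4,2} = 7.
Numerically 7.000000000.
7 ≤ 7 ≤ 7: collapsed.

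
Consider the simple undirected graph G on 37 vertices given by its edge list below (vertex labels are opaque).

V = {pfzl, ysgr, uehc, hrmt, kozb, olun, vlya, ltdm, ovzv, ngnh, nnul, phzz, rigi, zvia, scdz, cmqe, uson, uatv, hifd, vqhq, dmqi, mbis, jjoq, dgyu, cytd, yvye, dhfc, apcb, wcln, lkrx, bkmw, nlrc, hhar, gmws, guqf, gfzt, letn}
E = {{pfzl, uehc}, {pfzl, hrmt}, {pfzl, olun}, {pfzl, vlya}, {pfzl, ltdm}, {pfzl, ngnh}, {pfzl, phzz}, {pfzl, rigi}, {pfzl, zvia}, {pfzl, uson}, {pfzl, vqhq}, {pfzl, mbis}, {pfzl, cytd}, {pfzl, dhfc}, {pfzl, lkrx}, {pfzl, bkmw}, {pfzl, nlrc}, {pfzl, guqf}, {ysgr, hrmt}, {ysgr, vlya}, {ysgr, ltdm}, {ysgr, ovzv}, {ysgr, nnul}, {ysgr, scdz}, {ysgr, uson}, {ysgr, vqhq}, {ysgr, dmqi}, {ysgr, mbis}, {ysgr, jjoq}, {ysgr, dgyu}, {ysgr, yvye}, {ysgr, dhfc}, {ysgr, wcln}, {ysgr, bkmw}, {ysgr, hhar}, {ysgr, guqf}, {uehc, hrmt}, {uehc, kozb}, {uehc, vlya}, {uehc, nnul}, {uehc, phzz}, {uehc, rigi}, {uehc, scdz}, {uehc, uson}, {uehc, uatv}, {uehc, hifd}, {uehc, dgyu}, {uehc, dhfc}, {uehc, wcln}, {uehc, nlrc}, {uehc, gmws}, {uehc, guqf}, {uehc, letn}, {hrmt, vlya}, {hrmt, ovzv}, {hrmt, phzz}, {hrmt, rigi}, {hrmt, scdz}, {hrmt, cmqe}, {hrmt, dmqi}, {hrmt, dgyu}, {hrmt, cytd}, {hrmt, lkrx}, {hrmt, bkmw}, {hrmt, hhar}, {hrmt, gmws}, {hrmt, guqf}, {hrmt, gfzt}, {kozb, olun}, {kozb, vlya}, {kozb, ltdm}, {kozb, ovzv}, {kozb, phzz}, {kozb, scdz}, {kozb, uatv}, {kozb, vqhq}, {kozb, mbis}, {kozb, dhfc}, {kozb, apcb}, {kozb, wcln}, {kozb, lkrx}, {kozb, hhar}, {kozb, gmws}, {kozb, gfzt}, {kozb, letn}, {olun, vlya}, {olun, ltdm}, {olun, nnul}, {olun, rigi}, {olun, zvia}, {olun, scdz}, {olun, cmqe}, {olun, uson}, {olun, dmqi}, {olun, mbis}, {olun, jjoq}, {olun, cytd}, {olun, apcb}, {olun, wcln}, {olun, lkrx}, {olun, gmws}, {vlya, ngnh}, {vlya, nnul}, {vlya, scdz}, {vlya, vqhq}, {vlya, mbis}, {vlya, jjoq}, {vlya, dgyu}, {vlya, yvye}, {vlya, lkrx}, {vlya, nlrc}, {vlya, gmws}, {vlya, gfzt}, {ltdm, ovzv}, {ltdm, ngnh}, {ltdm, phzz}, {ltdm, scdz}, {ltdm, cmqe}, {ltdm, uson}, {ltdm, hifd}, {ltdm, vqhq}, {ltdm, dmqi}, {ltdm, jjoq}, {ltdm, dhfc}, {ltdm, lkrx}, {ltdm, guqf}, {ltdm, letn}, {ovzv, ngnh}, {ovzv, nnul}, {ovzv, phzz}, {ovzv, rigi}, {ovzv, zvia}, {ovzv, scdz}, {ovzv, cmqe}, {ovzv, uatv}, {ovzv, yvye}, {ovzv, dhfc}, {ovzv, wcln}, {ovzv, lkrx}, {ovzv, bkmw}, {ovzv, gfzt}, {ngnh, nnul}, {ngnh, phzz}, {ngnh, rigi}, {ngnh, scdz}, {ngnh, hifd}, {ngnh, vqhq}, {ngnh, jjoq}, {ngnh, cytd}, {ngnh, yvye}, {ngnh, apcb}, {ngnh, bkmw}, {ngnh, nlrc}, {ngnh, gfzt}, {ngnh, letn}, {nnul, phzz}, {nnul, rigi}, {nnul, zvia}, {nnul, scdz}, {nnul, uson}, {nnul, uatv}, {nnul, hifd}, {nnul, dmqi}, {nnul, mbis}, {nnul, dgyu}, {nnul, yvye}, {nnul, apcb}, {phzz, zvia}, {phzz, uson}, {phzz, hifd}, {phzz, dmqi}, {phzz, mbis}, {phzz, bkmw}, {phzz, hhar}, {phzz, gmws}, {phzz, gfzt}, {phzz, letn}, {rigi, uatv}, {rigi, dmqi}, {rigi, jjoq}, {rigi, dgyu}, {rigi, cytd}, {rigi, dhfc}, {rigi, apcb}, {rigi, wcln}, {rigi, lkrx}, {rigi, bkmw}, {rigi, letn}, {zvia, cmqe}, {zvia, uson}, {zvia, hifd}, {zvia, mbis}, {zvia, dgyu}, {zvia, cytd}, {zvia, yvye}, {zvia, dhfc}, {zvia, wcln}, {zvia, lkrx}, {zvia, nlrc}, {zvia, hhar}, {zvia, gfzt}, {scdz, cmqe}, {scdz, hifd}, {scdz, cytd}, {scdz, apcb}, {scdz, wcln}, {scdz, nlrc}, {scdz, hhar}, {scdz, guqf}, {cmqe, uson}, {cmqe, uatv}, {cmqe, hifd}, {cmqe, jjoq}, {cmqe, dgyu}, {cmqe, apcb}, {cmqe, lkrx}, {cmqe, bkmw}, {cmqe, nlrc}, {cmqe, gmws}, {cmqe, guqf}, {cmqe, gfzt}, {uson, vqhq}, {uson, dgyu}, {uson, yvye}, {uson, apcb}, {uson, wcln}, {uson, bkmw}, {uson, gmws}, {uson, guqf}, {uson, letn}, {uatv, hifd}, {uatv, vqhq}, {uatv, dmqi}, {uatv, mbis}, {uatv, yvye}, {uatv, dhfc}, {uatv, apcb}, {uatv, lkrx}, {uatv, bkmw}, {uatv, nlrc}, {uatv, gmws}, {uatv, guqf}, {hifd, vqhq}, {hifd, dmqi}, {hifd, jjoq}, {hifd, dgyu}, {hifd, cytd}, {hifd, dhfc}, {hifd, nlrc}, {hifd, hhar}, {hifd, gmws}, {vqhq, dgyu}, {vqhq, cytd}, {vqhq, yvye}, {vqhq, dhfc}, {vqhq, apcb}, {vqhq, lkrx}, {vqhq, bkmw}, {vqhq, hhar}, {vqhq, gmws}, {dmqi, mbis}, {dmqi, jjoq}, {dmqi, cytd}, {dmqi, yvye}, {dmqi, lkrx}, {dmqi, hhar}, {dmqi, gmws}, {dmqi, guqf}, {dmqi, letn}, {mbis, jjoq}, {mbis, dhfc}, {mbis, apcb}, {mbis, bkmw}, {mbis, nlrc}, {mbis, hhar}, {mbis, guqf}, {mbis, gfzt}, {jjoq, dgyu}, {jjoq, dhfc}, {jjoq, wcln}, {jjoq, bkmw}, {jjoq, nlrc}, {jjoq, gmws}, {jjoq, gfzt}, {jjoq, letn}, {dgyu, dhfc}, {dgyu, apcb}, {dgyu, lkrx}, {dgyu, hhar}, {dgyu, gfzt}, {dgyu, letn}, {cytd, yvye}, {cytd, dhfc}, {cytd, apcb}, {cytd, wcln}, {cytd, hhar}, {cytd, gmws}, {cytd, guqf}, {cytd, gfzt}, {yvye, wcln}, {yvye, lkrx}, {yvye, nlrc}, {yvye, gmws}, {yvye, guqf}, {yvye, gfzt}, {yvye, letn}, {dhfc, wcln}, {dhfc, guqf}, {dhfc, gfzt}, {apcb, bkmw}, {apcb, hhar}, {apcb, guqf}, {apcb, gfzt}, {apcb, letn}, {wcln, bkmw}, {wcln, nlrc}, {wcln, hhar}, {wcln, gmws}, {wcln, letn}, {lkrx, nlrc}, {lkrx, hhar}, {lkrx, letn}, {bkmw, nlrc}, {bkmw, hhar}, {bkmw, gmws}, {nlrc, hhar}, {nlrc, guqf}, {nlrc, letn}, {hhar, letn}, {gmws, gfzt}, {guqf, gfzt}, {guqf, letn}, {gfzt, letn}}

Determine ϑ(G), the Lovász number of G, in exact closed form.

Vertex jjoq has 18 neighbors: ysgr, olun, vlya, ltdm, ngnh, rigi, cmqe, hifd, dmqi, mbis, dgyu, dhfc, wcln, bkmw, nlrc, gmws, gfzt, letn.
deg(nlrc) = 18; N(nlrc) = {pfzl, uehc, vlya, ngnh, zvia, scdz, cmqe, uatv, hifd, mbis, jjoq, yvye, wcln, lkrx, bkmw, hhar, guqf, letn}.
Vertex cytd has 18 neighbors: pfzl, hrmt, olun, ngnh, rigi, zvia, scdz, hifd, vqhq, dmqi, yvye, dhfc, apcb, wcln, hhar, gmws, guqf, gfzt.
N(wcln) = {ysgr, uehc, kozb, olun, ovzv, rigi, zvia, scdz, uson, jjoq, cytd, yvye, dhfc, bkmw, nlrc, hhar, gmws, letn}, |N(wcln)| = 18.
Every vertex has degree 18 (N=37); SR(37,18,8,9) — a Paley graph.
The 3 distinct eigenvalues: [18.0, 2.54138, -3.54138].
λ_max=18, λ_min=-sqrt(37)/2 - 1/2; ϑ = −37·λ_min/(λ_max−λ_min) = sqrt(37).
= 6.08276253… (decimal).

sqrt(37)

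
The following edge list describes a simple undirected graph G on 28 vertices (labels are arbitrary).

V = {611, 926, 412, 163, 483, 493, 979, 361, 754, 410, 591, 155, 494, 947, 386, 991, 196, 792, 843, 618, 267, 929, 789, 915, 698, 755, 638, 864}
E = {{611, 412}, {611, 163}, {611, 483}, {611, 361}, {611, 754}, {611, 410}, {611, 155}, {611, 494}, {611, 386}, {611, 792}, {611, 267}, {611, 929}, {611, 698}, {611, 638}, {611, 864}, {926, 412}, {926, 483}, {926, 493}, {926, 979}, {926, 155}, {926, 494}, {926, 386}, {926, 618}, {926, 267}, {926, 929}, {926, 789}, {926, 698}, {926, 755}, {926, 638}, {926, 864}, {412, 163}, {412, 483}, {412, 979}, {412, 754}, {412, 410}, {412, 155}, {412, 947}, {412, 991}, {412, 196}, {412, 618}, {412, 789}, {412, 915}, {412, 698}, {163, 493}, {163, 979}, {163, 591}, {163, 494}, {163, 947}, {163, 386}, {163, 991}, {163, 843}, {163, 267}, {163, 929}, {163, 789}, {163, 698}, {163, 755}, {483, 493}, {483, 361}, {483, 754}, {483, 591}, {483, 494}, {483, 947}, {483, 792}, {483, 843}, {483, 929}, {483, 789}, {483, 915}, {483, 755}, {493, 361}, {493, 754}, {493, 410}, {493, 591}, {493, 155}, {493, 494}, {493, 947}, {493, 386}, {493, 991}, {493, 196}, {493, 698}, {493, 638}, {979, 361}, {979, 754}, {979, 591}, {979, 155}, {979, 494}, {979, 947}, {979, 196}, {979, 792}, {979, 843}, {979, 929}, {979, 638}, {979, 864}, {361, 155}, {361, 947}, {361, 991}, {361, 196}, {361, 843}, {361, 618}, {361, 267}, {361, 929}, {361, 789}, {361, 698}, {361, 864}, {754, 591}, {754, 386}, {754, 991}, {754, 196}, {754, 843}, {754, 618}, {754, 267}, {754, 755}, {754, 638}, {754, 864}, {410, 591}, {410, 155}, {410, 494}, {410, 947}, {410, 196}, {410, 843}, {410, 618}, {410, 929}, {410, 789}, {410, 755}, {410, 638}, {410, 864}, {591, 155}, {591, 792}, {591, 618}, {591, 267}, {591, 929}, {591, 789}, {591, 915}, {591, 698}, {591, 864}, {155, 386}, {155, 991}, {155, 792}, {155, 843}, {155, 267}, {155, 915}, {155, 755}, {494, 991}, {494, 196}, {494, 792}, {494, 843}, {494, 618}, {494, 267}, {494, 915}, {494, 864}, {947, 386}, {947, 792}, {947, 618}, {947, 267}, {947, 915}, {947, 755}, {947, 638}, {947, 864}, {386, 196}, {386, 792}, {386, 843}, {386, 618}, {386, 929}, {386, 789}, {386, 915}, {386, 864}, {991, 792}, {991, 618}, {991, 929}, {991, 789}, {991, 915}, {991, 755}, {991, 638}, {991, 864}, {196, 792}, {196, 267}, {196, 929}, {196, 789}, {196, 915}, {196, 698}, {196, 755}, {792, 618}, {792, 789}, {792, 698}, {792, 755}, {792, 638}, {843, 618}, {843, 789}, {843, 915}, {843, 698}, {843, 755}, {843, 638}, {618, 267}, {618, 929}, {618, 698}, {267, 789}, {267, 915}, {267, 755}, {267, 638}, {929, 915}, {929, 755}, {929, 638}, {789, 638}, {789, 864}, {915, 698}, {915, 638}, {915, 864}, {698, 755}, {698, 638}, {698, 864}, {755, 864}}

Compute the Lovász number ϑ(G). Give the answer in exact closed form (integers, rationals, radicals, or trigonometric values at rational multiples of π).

7

deg(386) = 15; N(386) = {611, 926, 163, 493, 754, 155, 947, 196, 792, 843, 618, 929, 789, 915, 864}.
deg(494) = 15; N(494) = {611, 926, 163, 483, 493, 979, 410, 991, 196, 792, 843, 618, 267, 915, 864}.
Vertex 698 has 15 neighbors: 611, 926, 412, 163, 493, 361, 591, 196, 792, 843, 618, 915, 755, 638, 864.
deg(267) = 15; N(267) = {611, 926, 163, 361, 754, 591, 155, 494, 947, 196, 618, 789, 915, 755, 638}.
28-vertex 15-regular graph: this is K(8,2), the Kneser graph.
The 3 distinct eigenvalues: [15.0, 1.0, -5.0].
Lovász: ϑ = −28(-5)/(15+-1*(-5)) = 7.
Numerically 7.00000000.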